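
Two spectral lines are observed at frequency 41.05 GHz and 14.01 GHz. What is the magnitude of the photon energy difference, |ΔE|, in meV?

Using E = hf: E₁ = 2.7200 × 10^-23 J, E₂ = 9.2831 × 10^-24 J.
|ΔE| = |2.7200 × 10^-23 − 9.2831 × 10^-24| = 1.79 × 10^-23 J = 0.112 meV.

0.112 meV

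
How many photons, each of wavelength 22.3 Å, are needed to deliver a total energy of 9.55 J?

Per-photon energy: E = 8.908e-17 J (from wavelength = 22.3 Å).
N = E_total / E_photon = 9.55 J / 8.908e-17 J = 1.07e17.

1.07e17 photons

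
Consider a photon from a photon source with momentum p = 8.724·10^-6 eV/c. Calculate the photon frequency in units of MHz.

Convert to SI: p = 8.724·10^-6 eV/c = 4.6624·10^-33 kg·m/s.
The photon relation is f = pc/h, giving f = 2.109·10^9 Hz.
Converting to MHz: f = 2109 MHz ≈ 2110 MHz.

2110 MHz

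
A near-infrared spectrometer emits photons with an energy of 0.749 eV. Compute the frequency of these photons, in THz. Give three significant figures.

181 THz

First convert: E = 0.749 eV = 1.2000e-19 J.
Apply f = E/h: f = 1.811e14 Hz.
Converting to THz: f = 181.1 THz ≈ 181 THz.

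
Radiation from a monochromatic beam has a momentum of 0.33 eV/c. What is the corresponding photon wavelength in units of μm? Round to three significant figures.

First convert: p = 0.33 eV/c = 1.7636·10^-28 kg·m/s.
The photon relation is λ = h/p, giving λ = 3.757·10^-6 m.
Converting to μm: λ = 3.757 μm ≈ 3.76 μm.

3.76 μm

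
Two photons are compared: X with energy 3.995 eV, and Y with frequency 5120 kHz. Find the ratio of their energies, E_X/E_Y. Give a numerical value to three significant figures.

E_X = 6.401·10^-19 J (from energy = 3.995 eV, via E given directly).
E_Y = 3.393·10^-27 J (from frequency = 5120 kHz, via E = hf).
Ratio = 6.401·10^-19 / 3.393·10^-27 = 1.89·10^8.

1.89·10^8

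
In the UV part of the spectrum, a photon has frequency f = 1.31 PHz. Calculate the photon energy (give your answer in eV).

5.42 eV

Use h = 6.62607015e-34 J·s, 1 eV = 1.602176634e-19 J.
Convert to SI: f = 1.31 PHz = 1.31e15 Hz.
Apply E = hf: E = 8.680e-19 J.
Converting to eV: E = 5.418 eV ≈ 5.42 eV.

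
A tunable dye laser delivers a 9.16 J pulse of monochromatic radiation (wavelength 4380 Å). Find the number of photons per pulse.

Per-photon energy: E = 4.535·10^-19 J (from wavelength = 4380 Å).
N = E_total / E_photon = 9.16 J / 4.535·10^-19 J = 2.02·10^19.

2.02·10^19 photons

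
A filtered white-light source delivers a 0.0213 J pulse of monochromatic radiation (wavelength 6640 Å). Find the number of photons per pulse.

7.12·10^16 photons

Per-photon energy: E = 2.992·10^-19 J (from wavelength = 6640 Å).
N = E_total / E_photon = 0.0213 J / 2.992·10^-19 J = 7.12·10^16.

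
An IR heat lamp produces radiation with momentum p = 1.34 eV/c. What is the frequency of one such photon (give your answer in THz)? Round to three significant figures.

In SI units: p = 1.34 eV/c = 7.1613e-28 kg·m/s.
The photon relation is f = pc/h, giving f = 3.240e14 Hz.
Converting to THz: f = 324.0 THz ≈ 324 THz.

324 THz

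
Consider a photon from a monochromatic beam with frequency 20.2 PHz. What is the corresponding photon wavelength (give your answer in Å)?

First convert: f = 20.2 PHz = 2.02e16 Hz.
The photon relation is λ = c/f, giving λ = 1.484e-8 m.
Converting to Å: λ = 148.4 Å ≈ 148 Å.

148 Å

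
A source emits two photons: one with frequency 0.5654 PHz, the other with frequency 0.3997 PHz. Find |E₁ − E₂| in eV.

Using E = hf: E₁ = 3.7464 × 10^-19 J, E₂ = 2.6484 × 10^-19 J.
|ΔE| = |3.7464 × 10^-19 − 2.6484 × 10^-19| = 1.10 × 10^-19 J = 0.685 eV.

0.685 eV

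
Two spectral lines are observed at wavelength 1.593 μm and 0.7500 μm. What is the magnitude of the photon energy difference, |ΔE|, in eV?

0.875 eV

Using E = hc/λ: E₁ = 1.2470e-19 J, E₂ = 2.6486e-19 J.
|ΔE| = |1.2470e-19 − 2.6486e-19| = 1.40e-19 J = 0.875 eV.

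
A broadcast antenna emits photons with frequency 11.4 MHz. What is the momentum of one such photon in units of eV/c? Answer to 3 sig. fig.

(h = 6.62607015 × 10^-34 J·s, c = 2.99792458 × 10^8 m/s, 1 eV = 1.602176634 × 10^-19 J.)
First convert: f = 11.4 MHz = 1.14 × 10^7 Hz.
The photon relation is p = hf/c, giving p = 2.520 × 10^-35 kg·m/s.
Converting to eV/c: p = 4.715 × 10^-8 eV/c ≈ 4.71 × 10^-8 eV/c.

4.71 × 10^-8 eV/c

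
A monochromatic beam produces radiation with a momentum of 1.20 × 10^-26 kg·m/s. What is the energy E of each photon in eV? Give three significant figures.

Use c = 2.99792458 × 10^8 m/s, 1 eV = 1.602176634 × 10^-19 J.
For a photon E = pc, so E = 3.598 × 10^-18 J.
Converting to eV: E = 22.45 eV ≈ 22.5 eV.

22.5 eV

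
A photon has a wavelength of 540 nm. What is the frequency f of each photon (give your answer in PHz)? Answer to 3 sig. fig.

(c = 2.99792458e8 m/s.)
First convert: λ = 540 nm = 5.4e-7 m.
The photon relation is f = c/λ, giving f = 5.552e14 Hz.
Converting to PHz: f = 0.5552 PHz ≈ 0.555 PHz.

0.555 PHz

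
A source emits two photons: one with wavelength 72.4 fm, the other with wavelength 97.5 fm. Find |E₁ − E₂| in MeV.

Using E = hc/λ: E₁ = 2.744 × 10^-12 J, E₂ = 2.037 × 10^-12 J.
|ΔE| = |2.744 × 10^-12 − 2.037 × 10^-12| = 7.06 × 10^-13 J = 4.41 MeV.

4.41 MeV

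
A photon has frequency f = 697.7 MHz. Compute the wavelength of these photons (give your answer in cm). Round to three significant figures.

Take c = 2.99792458 × 10^8 m/s.
Convert to SI: f = 697.7 MHz = 6.977 × 10^8 Hz.
Apply λ = c/f: λ = 0.4297 m.
Converting to cm: λ = 42.97 cm ≈ 43.0 cm.

43.0 cm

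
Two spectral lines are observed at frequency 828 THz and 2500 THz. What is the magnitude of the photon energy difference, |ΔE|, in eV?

6.91 eV

Using E = hf: E₁ = 5.486·10^-19 J, E₂ = 1.657·10^-18 J.
|ΔE| = |5.486·10^-19 − 1.657·10^-18| = 1.11·10^-18 J = 6.91 eV.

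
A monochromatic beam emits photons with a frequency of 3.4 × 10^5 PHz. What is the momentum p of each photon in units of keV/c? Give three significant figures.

1410 keV/c

First convert: f = 3.4 × 10^5 PHz = 3.4 × 10^20 Hz.
For a photon p = hf/c, so p = 7.515 × 10^-22 kg·m/s.
Converting to keV/c: p = 1406 keV/c ≈ 1410 keV/c.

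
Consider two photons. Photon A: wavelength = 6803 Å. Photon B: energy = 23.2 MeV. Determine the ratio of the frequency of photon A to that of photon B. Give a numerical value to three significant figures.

f_A = 4.407e14 Hz (from wavelength = 6803 Å, via f = c/λ).
f_B = 5.610e21 Hz (from energy = 23.2 MeV, via f = E/h).
Ratio = 4.407e14 / 5.610e21 = 7.86e-8.

7.86e-8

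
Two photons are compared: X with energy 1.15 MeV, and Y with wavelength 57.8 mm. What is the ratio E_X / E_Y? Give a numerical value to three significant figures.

E_X = 1.843 × 10^-13 J (from energy = 1.15 MeV, via E given directly).
E_Y = 3.437 × 10^-24 J (from wavelength = 57.8 mm, via E = hc/λ).
Ratio = 1.843 × 10^-13 / 3.437 × 10^-24 = 5.36 × 10^10.

5.36 × 10^10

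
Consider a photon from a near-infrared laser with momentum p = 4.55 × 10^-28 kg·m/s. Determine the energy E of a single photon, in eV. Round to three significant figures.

Apply E = pc: E = 1.364 × 10^-19 J.
Converting to eV: E = 0.8514 eV ≈ 0.851 eV.

0.851 eV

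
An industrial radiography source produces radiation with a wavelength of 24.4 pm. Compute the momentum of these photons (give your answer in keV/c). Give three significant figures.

50.8 keV/c

In SI units: λ = 24.4 pm = 2.44e-11 m.
For a photon p = h/λ, so p = 2.716e-23 kg·m/s.
Converting to keV/c: p = 50.81 keV/c ≈ 50.8 keV/c.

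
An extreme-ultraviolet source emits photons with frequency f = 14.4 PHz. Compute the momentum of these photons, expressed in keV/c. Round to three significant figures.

Use h = 6.62607015e-34 J·s, c = 2.99792458e8 m/s, 1 eV = 1.602176634e-19 J.
First convert: f = 14.4 PHz = 1.44e16 Hz.
For a photon p = hf/c, so p = 3.183e-26 kg·m/s.
Converting to keV/c: p = 0.05955 keV/c ≈ 0.0596 keV/c.

0.0596 keV/c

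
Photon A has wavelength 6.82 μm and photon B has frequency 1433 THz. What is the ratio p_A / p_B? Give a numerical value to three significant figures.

p_A = 9.716·10^-29 kg·m/s (from wavelength = 6.82 μm, via p = h/λ).
p_B = 3.167·10^-27 kg·m/s (from frequency = 1433 THz, via p = hf/c).
Ratio = 9.716·10^-29 / 3.167·10^-27 = 0.0307.

0.0307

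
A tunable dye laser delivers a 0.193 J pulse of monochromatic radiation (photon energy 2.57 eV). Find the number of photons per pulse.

Per-photon energy: E = 4.118 × 10^-19 J (from energy = 2.57 eV).
N = E_total / E_photon = 0.193 J / 4.118 × 10^-19 J = 4.69 × 10^17.

4.69 × 10^17 photons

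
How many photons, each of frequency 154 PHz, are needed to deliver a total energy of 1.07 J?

Per-photon energy: E = 1.020 × 10^-16 J (from frequency = 154 PHz).
N = E_total / E_photon = 1.07 J / 1.020 × 10^-16 J = 1.05 × 10^16.

1.05 × 10^16 photons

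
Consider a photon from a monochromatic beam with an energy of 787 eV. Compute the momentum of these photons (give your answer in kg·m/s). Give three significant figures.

4.21·10^-25 kg·m/s

Convert to SI: E = 787 eV = 1.2609·10^-16 J.
For a photon p = E/c, so p = 4.206·10^-25 kg·m/s.
So p ≈ 4.21·10^-25 kg·m/s.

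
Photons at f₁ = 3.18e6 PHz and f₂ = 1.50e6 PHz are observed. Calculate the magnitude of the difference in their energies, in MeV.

6.95 MeV

Using E = hf: E₁ = 2.107e-12 J, E₂ = 9.939e-13 J.
|ΔE| = |2.107e-12 − 9.939e-13| = 1.11e-12 J = 6.95 MeV.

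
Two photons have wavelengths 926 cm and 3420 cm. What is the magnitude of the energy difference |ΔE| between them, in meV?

Using E = hc/λ: E₁ = 2.145e-26 J, E₂ = 5.808e-27 J.
|ΔE| = |2.145e-26 − 5.808e-27| = 1.56e-26 J = 9.76e-5 meV.

9.76e-5 meV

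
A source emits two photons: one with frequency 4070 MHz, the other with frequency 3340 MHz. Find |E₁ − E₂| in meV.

Using E = hf: E₁ = 2.697 × 10^-24 J, E₂ = 2.213 × 10^-24 J.
|ΔE| = |2.697 × 10^-24 − 2.213 × 10^-24| = 4.84 × 10^-25 J = 3.02 × 10^-3 meV.

3.02 × 10^-3 meV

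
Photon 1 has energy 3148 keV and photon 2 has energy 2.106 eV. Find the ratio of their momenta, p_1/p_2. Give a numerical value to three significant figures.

p_1 = 1.682e-21 kg·m/s (from energy = 3148 keV, via p = E/c).
p_2 = 1.126e-27 kg·m/s (from energy = 2.106 eV, via p = E/c).
Ratio = 1.682e-21 / 1.126e-27 = 1.49e6.

1.49e6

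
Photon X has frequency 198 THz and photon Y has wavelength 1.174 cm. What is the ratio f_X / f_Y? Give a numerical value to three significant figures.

7750

f_X = 1.980e14 Hz (from frequency = 198 THz, via f given directly).
f_Y = 2.554e10 Hz (from wavelength = 1.174 cm, via f = c/λ).
Ratio = 1.980e14 / 2.554e10 = 7750.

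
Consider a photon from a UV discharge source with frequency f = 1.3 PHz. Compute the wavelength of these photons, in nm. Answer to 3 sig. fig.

231 nm

In SI units: f = 1.3 PHz = 1.3 × 10^15 Hz.
Since λ = c/f for a photon, λ = 2.306 × 10^-7 m.
Converting to nm: λ = 230.6 nm ≈ 231 nm.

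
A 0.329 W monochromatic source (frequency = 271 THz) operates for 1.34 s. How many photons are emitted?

2.46e18 photons

Total energy: E_total = P·t = 0.329 × 1.34 = 0.4409 J.
Per-photon energy: E = 1.796e-19 J.
N = E_total / E_photon = 2.46e18.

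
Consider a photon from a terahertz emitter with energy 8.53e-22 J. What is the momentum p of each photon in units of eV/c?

Take c = 2.99792458e8 m/s, 1 eV = 1.602176634e-19 J.
The photon relation is p = E/c, giving p = 2.845e-30 kg·m/s.
Converting to eV/c: p = 0.005324 eV/c ≈ 5.32e-3 eV/c.

5.32e-3 eV/c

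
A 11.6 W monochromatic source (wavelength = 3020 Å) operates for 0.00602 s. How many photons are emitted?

1.06e17 photons

Total energy: E_total = P·t = 11.6 × 0.00602 = 0.06983 J.
Per-photon energy: E = 6.578e-19 J.
N = E_total / E_photon = 1.06e17.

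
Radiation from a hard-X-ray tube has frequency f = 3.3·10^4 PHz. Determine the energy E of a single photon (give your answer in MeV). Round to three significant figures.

(h = 6.62607015·10^-34 J·s, 1 eV = 1.602176634·10^-19 J.)
In SI units: f = 3.3·10^4 PHz = 3.3·10^19 Hz.
Since E = hf for a photon, E = 2.187·10^-14 J.
Converting to MeV: E = 0.1365 MeV ≈ 0.136 MeV.

0.136 MeV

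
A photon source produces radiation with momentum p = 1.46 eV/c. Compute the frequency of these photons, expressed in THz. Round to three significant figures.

Convert to SI: p = 1.46 eV/c = 7.8027 × 10^-28 kg·m/s.
Since f = pc/h for a photon, f = 3.530 × 10^14 Hz.
Converting to THz: f = 353.0 THz ≈ 353 THz.

353 THz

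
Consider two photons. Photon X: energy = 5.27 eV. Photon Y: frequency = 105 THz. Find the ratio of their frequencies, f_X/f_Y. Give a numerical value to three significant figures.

f_X = 1.274·10^15 Hz (from energy = 5.27 eV, via f = E/h).
f_Y = 1.050·10^14 Hz (from frequency = 105 THz, via f given directly).
Ratio = 1.274·10^15 / 1.050·10^14 = 12.1.

12.1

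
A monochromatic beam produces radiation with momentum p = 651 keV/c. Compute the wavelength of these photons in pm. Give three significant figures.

Take h = 6.62607015e-34 J·s, c = 2.99792458e8 m/s, 1 eV = 1.602176634e-19 J.
Convert to SI: p = 651 keV/c = 3.4791e-22 kg·m/s.
For a photon λ = h/p, so λ = 1.905e-12 m.
Converting to pm: λ = 1.905 pm ≈ 1.90 pm.

1.90 pm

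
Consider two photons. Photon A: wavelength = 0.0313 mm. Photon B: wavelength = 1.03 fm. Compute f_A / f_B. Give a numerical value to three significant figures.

f_A = 9.578 × 10^12 Hz (from wavelength = 0.0313 mm, via f = c/λ).
f_B = 2.911 × 10^23 Hz (from wavelength = 1.03 fm, via f = c/λ).
Ratio = 9.578 × 10^12 / 2.911 × 10^23 = 3.29 × 10^-11.

3.29 × 10^-11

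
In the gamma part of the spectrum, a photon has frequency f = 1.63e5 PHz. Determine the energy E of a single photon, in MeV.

0.674 MeV

Take h = 6.62607015e-34 J·s, 1 eV = 1.602176634e-19 J.
First convert: f = 1.63e5 PHz = 1.63e20 Hz.
For a photon E = hf, so E = 1.080e-13 J.
Converting to MeV: E = 0.6741 MeV ≈ 0.674 MeV.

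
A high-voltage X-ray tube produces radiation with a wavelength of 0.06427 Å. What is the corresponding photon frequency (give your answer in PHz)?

Take c = 2.99792458e8 m/s.
In SI units: λ = 0.06427 Å = 6.427e-12 m.
Since f = c/λ for a photon, f = 4.665e19 Hz.
Converting to PHz: f = 46650 PHz ≈ 4.66e4 PHz.

4.66e4 PHz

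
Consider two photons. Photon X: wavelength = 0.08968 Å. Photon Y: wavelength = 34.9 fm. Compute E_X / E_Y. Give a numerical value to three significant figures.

E_X = 2.215 × 10^-14 J (from wavelength = 0.08968 Å, via E = hc/λ).
E_Y = 5.692 × 10^-12 J (from wavelength = 34.9 fm, via E = hc/λ).
Ratio = 2.215 × 10^-14 / 5.692 × 10^-12 = 3.89 × 10^-3.

3.89 × 10^-3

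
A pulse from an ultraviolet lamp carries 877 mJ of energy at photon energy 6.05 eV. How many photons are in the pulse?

Per-photon energy: E = 9.693e-19 J (from energy = 6.05 eV).
N = E_total / E_photon = 0.877 J / 9.693e-19 J = 9.05e17.

9.05e17 photons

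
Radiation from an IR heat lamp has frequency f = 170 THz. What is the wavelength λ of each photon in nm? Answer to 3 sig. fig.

1760 nm

Take c = 2.99792458·10^8 m/s.
Convert to SI: f = 170 THz = 1.7·10^14 Hz.
Since λ = c/f for a photon, λ = 1.763·10^-6 m.
Converting to nm: λ = 1763 nm ≈ 1760 nm.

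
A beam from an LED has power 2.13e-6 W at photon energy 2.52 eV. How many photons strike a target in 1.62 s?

Total energy: E_total = P·t = 2.13e-6 × 1.62 = 3.451e-6 J.
Per-photon energy: E = 4.037e-19 J.
N = E_total / E_photon = 8.55e12.

8.55e12 photons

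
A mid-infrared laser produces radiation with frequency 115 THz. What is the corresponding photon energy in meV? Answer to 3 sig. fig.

476 meV

Take h = 6.62607015·10^-34 J·s, 1 eV = 1.602176634·10^-19 J.
Convert to SI: f = 115 THz = 1.15·10^14 Hz.
Since E = hf for a photon, E = 7.620·10^-20 J.
Converting to meV: E = 475.6 meV ≈ 476 meV.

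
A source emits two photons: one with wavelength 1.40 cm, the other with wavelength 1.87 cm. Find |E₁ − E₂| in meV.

0.0223 meV

Using E = hc/λ: E₁ = 1.419·10^-23 J, E₂ = 1.062·10^-23 J.
|ΔE| = |1.419·10^-23 − 1.062·10^-23| = 3.57·10^-24 J = 0.0223 meV.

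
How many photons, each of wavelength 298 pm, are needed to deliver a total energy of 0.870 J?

1.31 × 10^15 photons

Per-photon energy: E = 6.666 × 10^-16 J (from wavelength = 298 pm).
N = E_total / E_photon = 0.870 J / 6.666 × 10^-16 J = 1.31 × 10^15.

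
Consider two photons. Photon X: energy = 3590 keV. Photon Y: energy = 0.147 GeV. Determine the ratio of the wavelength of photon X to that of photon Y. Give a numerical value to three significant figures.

40.9

λ_X = 3.454 × 10^-13 m (from energy = 3590 keV, via λ = hc/E).
λ_Y = 8.434 × 10^-15 m (from energy = 0.147 GeV, via λ = hc/E).
Ratio = 3.454 × 10^-13 / 8.434 × 10^-15 = 40.9.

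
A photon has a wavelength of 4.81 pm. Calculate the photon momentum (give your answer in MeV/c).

0.258 MeV/c

(h = 6.62607015 × 10^-34 J·s, c = 2.99792458 × 10^8 m/s, 1 eV = 1.602176634 × 10^-19 J.)
First convert: λ = 4.81 pm = 4.81 × 10^-12 m.
Apply p = h/λ: p = 1.378 × 10^-22 kg·m/s.
Converting to MeV/c: p = 0.2578 MeV/c ≈ 0.258 MeV/c.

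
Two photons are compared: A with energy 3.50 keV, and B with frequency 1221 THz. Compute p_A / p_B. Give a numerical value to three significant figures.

p_A = 1.871·10^-24 kg·m/s (from energy = 3.50 keV, via p = E/c).
p_B = 2.699·10^-27 kg·m/s (from frequency = 1221 THz, via p = hf/c).
Ratio = 1.871·10^-24 / 2.699·10^-27 = 693.

693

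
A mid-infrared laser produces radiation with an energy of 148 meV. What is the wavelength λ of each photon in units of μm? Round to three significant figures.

Convert to SI: E = 148 meV = 2.3712 × 10^-20 J.
For a photon λ = hc/E, so λ = 8.377 × 10^-6 m.
Converting to μm: λ = 8.377 μm ≈ 8.38 μm.

8.38 μm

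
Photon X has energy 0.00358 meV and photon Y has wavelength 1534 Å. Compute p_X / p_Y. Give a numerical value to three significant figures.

p_X = 1.913e-33 kg·m/s (from energy = 0.00358 meV, via p = E/c).
p_Y = 4.319e-27 kg·m/s (from wavelength = 1534 Å, via p = h/λ).
Ratio = 1.913e-33 / 4.319e-27 = 4.43e-7.

4.43e-7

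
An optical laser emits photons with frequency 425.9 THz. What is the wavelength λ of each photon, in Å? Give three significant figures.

Convert to SI: f = 425.9 THz = 4.259·10^14 Hz.
The photon relation is λ = c/f, giving λ = 7.039·10^-7 m.
Converting to Å: λ = 7039 Å ≈ 7040 Å.

7040 Å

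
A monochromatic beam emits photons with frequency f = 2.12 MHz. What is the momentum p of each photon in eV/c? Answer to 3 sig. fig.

Use h = 6.62607015e-34 J·s, c = 2.99792458e8 m/s, 1 eV = 1.602176634e-19 J.
Convert to SI: f = 2.12 MHz = 2.12e6 Hz.
Since p = hf/c for a photon, p = 4.686e-36 kg·m/s.
Converting to eV/c: p = 8.768e-9 eV/c ≈ 8.77e-9 eV/c.

8.77e-9 eV/c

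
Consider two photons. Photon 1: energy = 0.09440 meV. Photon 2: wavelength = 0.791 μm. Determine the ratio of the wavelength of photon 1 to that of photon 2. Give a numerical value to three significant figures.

1.66e4

λ_1 = 0.01313 m (from energy = 0.09440 meV, via λ = hc/E).
λ_2 = 7.910e-7 m (from wavelength = 0.791 μm, via λ given directly).
Ratio = 0.01313 / 7.910e-7 = 1.66e4.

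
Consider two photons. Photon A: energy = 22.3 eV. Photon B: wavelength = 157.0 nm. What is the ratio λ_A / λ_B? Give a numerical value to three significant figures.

λ_A = 5.560·10^-8 m (from energy = 22.3 eV, via λ = hc/E).
λ_B = 1.570·10^-7 m (from wavelength = 157.0 nm, via λ given directly).
Ratio = 5.560·10^-8 / 1.570·10^-7 = 0.354.

0.354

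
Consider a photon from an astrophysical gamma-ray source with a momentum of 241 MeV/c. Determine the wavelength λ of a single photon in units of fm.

5.14 fm

Convert to SI: p = 241 MeV/c = 1.2880 × 10^-19 kg·m/s.
For a photon λ = h/p, so λ = 5.145 × 10^-15 m.
Converting to fm: λ = 5.145 fm ≈ 5.14 fm.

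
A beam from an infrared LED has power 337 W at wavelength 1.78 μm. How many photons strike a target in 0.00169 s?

Total energy: E_total = P·t = 337 × 0.00169 = 0.5695 J.
Per-photon energy: E = 1.116e-19 J.
N = E_total / E_photon = 5.10e18.

5.10e18 photons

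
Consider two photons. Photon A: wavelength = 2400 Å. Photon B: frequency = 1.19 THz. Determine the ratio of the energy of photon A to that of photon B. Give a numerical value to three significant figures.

E_A = 8.277 × 10^-19 J (from wavelength = 2400 Å, via E = hc/λ).
E_B = 7.885 × 10^-22 J (from frequency = 1.19 THz, via E = hf).
Ratio = 8.277 × 10^-19 / 7.885 × 10^-22 = 1050.

1050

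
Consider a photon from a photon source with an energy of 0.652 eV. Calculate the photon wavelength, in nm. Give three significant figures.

1900 nm

Convert to SI: E = 0.652 eV = 1.0446e-19 J.
For a photon λ = hc/E, so λ = 1.902e-6 m.
Converting to nm: λ = 1902 nm ≈ 1900 nm.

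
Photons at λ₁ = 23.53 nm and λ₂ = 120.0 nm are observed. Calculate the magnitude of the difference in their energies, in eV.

Using E = hc/λ: E₁ = 8.4422e-18 J, E₂ = 1.6554e-18 J.
|ΔE| = |8.4422e-18 − 1.6554e-18| = 6.79e-18 J = 42.4 eV.

42.4 eV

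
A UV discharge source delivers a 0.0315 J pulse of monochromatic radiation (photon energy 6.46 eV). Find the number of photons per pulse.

3.04e16 photons

Per-photon energy: E = 1.035e-18 J (from energy = 6.46 eV).
N = E_total / E_photon = 0.0315 J / 1.035e-18 J = 3.04e16.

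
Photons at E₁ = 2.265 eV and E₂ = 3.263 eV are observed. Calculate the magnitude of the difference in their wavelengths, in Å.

1670 Å

Using λ = hc/E: λ₁ = 5.4739e-7 m, λ₂ = 3.7997e-7 m.
|Δλ| = |5.4739e-7 − 3.7997e-7| = 1.67e-7 m = 1670 Å.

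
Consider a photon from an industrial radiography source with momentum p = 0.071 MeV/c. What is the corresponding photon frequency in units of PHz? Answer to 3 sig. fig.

1.72e4 PHz

Convert to SI: p = 0.071 MeV/c = 3.7944e-23 kg·m/s.
Apply f = pc/h: f = 1.717e19 Hz.
Converting to PHz: f = 17170 PHz ≈ 1.72e4 PHz.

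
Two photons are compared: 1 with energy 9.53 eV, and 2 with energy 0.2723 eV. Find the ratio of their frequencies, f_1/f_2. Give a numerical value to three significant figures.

f_1 = 2.304 × 10^15 Hz (from energy = 9.53 eV, via f = E/h).
f_2 = 6.584 × 10^13 Hz (from energy = 0.2723 eV, via f = E/h).
Ratio = 2.304 × 10^15 / 6.584 × 10^13 = 35.0.

35.0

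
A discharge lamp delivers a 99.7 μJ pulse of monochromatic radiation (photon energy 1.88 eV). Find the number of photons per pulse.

3.31 × 10^14 photons

Per-photon energy: E = 3.012 × 10^-19 J (from energy = 1.88 eV).
N = E_total / E_photon = 9.97 × 10^-5 J / 3.012 × 10^-19 J = 3.31 × 10^14.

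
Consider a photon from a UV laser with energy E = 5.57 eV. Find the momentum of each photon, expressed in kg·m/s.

First convert: E = 5.57 eV = 8.9241 × 10^-19 J.
Since p = E/c for a photon, p = 2.977 × 10^-27 kg·m/s.
So p ≈ 2.98 × 10^-27 kg·m/s.

2.98 × 10^-27 kg·m/s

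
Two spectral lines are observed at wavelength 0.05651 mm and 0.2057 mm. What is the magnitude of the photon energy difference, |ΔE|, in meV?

Using E = hc/λ: E₁ = 3.5152e-21 J, E₂ = 9.6570e-22 J.
|ΔE| = |3.5152e-21 − 9.6570e-22| = 2.55e-21 J = 15.9 meV.

15.9 meV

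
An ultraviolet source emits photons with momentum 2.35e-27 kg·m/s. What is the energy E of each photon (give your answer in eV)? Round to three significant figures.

Take c = 2.99792458e8 m/s, 1 eV = 1.602176634e-19 J.
The photon relation is E = pc, giving E = 7.045e-19 J.
Converting to eV: E = 4.397 eV ≈ 4.40 eV.

4.40 eV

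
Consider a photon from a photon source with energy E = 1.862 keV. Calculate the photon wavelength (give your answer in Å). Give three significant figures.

(h = 6.62607015·10^-34 J·s, c = 2.99792458·10^8 m/s, 1 eV = 1.602176634·10^-19 J.)
Convert to SI: E = 1.862 keV = 2.9833·10^-16 J.
Since λ = hc/E for a photon, λ = 6.659·10^-10 m.
Converting to Å: λ = 6.659 Å ≈ 6.66 Å.

6.66 Å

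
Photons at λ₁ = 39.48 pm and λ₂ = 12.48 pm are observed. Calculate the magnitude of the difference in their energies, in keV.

Using E = hc/λ: E₁ = 5.0315 × 10^-15 J, E₂ = 1.5917 × 10^-14 J.
|ΔE| = |5.0315 × 10^-15 − 1.5917 × 10^-14| = 1.09 × 10^-14 J = 67.9 keV.

67.9 keV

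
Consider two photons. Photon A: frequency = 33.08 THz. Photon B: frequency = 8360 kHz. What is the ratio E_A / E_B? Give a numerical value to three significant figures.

E_A = 2.192e-20 J (from frequency = 33.08 THz, via E = hf).
E_B = 5.539e-27 J (from frequency = 8360 kHz, via E = hf).
Ratio = 2.192e-20 / 5.539e-27 = 3.96e6.

3.96e6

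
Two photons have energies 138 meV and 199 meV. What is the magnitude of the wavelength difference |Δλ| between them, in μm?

2.75 μm

Using λ = hc/E: λ₁ = 8.984e-6 m, λ₂ = 6.230e-6 m.
|Δλ| = |8.984e-6 − 6.230e-6| = 2.75e-6 m = 2.75 μm.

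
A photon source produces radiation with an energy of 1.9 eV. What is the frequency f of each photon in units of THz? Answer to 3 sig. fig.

459 THz

Use h = 6.62607015 × 10^-34 J·s, 1 eV = 1.602176634 × 10^-19 J.
In SI units: E = 1.9 eV = 3.0441 × 10^-19 J.
For a photon f = E/h, so f = 4.594 × 10^14 Hz.
Converting to THz: f = 459.4 THz ≈ 459 THz.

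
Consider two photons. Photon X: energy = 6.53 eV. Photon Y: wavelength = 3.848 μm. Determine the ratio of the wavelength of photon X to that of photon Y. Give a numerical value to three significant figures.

λ_X = 1.899·10^-7 m (from energy = 6.53 eV, via λ = hc/E).
λ_Y = 3.848·10^-6 m (from wavelength = 3.848 μm, via λ given directly).
Ratio = 1.899·10^-7 / 3.848·10^-6 = 0.0493.

0.0493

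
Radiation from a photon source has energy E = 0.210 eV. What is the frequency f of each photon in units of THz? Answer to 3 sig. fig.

50.8 THz

Take h = 6.62607015e-34 J·s, 1 eV = 1.602176634e-19 J.
In SI units: E = 0.210 eV = 3.3646e-20 J.
Since f = E/h for a photon, f = 5.078e13 Hz.
Converting to THz: f = 50.78 THz ≈ 50.8 THz.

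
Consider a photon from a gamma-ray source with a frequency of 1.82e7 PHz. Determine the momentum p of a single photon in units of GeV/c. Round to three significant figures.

0.0753 GeV/c

(h = 6.62607015e-34 J·s, c = 2.99792458e8 m/s, 1 eV = 1.602176634e-19 J.)
In SI units: f = 1.82e7 PHz = 1.82e22 Hz.
For a photon p = hf/c, so p = 4.023e-20 kg·m/s.
Converting to GeV/c: p = 0.07527 GeV/c ≈ 0.0753 GeV/c.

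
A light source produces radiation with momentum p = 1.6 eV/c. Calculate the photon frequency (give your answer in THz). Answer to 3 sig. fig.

387 THz

Convert to SI: p = 1.6 eV/c = 8.5509 × 10^-28 kg·m/s.
Apply f = pc/h: f = 3.869 × 10^14 Hz.
Converting to THz: f = 386.9 THz ≈ 387 THz.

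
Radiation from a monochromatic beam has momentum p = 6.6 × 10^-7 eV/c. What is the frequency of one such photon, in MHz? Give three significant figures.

160 MHz

Use h = 6.62607015 × 10^-34 J·s, c = 2.99792458 × 10^8 m/s, 1 eV = 1.602176634 × 10^-19 J.
First convert: p = 6.6 × 10^-7 eV/c = 3.5272 × 10^-34 kg·m/s.
The photon relation is f = pc/h, giving f = 1.596 × 10^8 Hz.
Converting to MHz: f = 159.6 MHz ≈ 160 MHz.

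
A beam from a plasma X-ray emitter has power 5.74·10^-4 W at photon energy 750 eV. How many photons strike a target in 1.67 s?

Total energy: E_total = P·t = 5.74·10^-4 × 1.67 = 9.586·10^-4 J.
Per-photon energy: E = 1.202·10^-16 J.
N = E_total / E_photon = 7.98·10^12.

7.98·10^12 photons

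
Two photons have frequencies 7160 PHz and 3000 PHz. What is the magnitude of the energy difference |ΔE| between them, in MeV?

Using E = hf: E₁ = 4.744e-15 J, E₂ = 1.988e-15 J.
|ΔE| = |4.744e-15 − 1.988e-15| = 2.76e-15 J = 0.0172 MeV.

0.0172 MeV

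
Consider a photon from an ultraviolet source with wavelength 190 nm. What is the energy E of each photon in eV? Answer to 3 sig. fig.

6.53 eV

Take h = 6.62607015·10^-34 J·s, c = 2.99792458·10^8 m/s, 1 eV = 1.602176634·10^-19 J.
First convert: λ = 190 nm = 1.9·10^-7 m.
The photon relation is E = hc/λ, giving E = 1.045·10^-18 J.
Converting to eV: E = 6.525 eV ≈ 6.53 eV.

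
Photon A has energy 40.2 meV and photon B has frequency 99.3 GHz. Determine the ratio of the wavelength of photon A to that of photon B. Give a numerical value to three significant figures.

λ_A = 3.084 × 10^-5 m (from energy = 40.2 meV, via λ = hc/E).
λ_B = 0.003019 m (from frequency = 99.3 GHz, via λ = c/f).
Ratio = 3.084 × 10^-5 / 0.003019 = 0.0102.

0.0102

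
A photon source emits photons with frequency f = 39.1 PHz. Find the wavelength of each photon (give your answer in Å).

76.7 Å

(c = 2.99792458 × 10^8 m/s.)
In SI units: f = 39.1 PHz = 3.91 × 10^16 Hz.
Apply λ = c/f: λ = 7.667 × 10^-9 m.
Converting to Å: λ = 76.67 Å ≈ 76.7 Å.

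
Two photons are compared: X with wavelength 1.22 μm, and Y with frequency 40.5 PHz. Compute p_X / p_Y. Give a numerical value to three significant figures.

p_X = 5.431·10^-28 kg·m/s (from wavelength = 1.22 μm, via p = h/λ).
p_Y = 8.951·10^-26 kg·m/s (from frequency = 40.5 PHz, via p = hf/c).
Ratio = 5.431·10^-28 / 8.951·10^-26 = 6.07·10^-3.

6.07·10^-3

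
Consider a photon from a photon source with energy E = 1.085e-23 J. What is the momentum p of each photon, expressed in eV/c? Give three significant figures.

(c = 2.99792458e8 m/s, 1 eV = 1.602176634e-19 J.)
Since p = E/c for a photon, p = 3.619e-32 kg·m/s.
Converting to eV/c: p = 6.772e-5 eV/c ≈ 6.77e-5 eV/c.

6.77e-5 eV/c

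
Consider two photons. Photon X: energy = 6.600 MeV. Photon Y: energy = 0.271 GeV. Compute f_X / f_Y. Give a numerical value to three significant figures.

0.0244

f_X = 1.596e21 Hz (from energy = 6.600 MeV, via f = E/h).
f_Y = 6.553e22 Hz (from energy = 0.271 GeV, via f = E/h).
Ratio = 1.596e21 / 6.553e22 = 0.0244.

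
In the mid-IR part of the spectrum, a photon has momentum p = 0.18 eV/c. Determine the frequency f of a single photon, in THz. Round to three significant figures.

In SI units: p = 0.18 eV/c = 9.6197e-29 kg·m/s.
Apply f = pc/h: f = 4.352e13 Hz.
Converting to THz: f = 43.52 THz ≈ 43.5 THz.

43.5 THz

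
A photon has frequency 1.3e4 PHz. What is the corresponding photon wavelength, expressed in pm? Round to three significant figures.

23.1 pm

First convert: f = 1.3e4 PHz = 1.3e19 Hz.
Apply λ = c/f: λ = 2.306e-11 m.
Converting to pm: λ = 23.06 pm ≈ 23.1 pm.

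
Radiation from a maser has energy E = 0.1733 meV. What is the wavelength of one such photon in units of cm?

0.715 cm

Use h = 6.62607015·10^-34 J·s, c = 2.99792458·10^8 m/s, 1 eV = 1.602176634·10^-19 J.
First convert: E = 0.1733 meV = 2.7766·10^-23 J.
Apply λ = hc/E: λ = 0.007154 m.
Converting to cm: λ = 0.7154 cm ≈ 0.715 cm.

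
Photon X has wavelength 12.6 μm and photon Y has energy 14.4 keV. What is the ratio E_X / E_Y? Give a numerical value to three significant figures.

6.83 × 10^-6

E_X = 1.577 × 10^-20 J (from wavelength = 12.6 μm, via E = hc/λ).
E_Y = 2.307 × 10^-15 J (from energy = 14.4 keV, via E given directly).
Ratio = 1.577 × 10^-20 / 2.307 × 10^-15 = 6.83 × 10^-6.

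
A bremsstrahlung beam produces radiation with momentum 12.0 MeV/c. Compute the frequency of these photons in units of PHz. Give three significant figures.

2.90e6 PHz

Take h = 6.62607015e-34 J·s, c = 2.99792458e8 m/s, 1 eV = 1.602176634e-19 J.
Convert to SI: p = 12.0 MeV/c = 6.4131e-21 kg·m/s.
For a photon f = pc/h, so f = 2.902e21 Hz.
Converting to PHz: f = 2.902e6 PHz ≈ 2.90e6 PHz.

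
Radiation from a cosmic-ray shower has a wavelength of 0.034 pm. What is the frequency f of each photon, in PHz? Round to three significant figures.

(c = 2.99792458e8 m/s.)
First convert: λ = 0.034 pm = 3.4e-14 m.
For a photon f = c/λ, so f = 8.817e21 Hz.
Converting to PHz: f = 8.817e6 PHz ≈ 8.82e6 PHz.

8.82e6 PHz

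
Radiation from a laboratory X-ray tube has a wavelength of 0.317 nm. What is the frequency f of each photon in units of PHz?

946 PHz

Use c = 2.99792458 × 10^8 m/s.
Convert to SI: λ = 0.317 nm = 3.17 × 10^-10 m.
The photon relation is f = c/λ, giving f = 9.457 × 10^17 Hz.
Converting to PHz: f = 945.7 PHz ≈ 946 PHz.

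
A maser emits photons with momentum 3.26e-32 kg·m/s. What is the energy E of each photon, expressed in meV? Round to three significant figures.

Use c = 2.99792458e8 m/s, 1 eV = 1.602176634e-19 J.
Apply E = pc: E = 9.773e-24 J.
Converting to meV: E = 0.06100 meV ≈ 0.0610 meV.

0.0610 meV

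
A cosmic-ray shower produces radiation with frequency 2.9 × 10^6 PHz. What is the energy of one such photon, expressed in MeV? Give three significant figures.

12.0 MeV

(h = 6.62607015 × 10^-34 J·s, 1 eV = 1.602176634 × 10^-19 J.)
First convert: f = 2.9 × 10^6 PHz = 2.9 × 10^21 Hz.
The photon relation is E = hf, giving E = 1.922 × 10^-12 J.
Converting to MeV: E = 11.99 MeV ≈ 12.0 MeV.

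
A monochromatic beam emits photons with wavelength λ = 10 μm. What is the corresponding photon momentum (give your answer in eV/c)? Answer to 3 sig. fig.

0.124 eV/c

Convert to SI: λ = 10 μm = 1.0 × 10^-5 m.
The photon relation is p = h/λ, giving p = 6.626 × 10^-29 kg·m/s.
Converting to eV/c: p = 0.1240 eV/c ≈ 0.124 eV/c.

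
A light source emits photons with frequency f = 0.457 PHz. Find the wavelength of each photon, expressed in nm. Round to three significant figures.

First convert: f = 0.457 PHz = 4.57·10^14 Hz.
Since λ = c/f for a photon, λ = 6.560·10^-7 m.
Converting to nm: λ = 656.0 nm ≈ 656 nm.

656 nm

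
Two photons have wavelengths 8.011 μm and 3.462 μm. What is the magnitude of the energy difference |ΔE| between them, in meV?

203 meV

Using E = hc/λ: E₁ = 2.4796·10^-20 J, E₂ = 5.7379·10^-20 J.
|ΔE| = |2.4796·10^-20 − 5.7379·10^-20| = 3.26·10^-20 J = 203 meV.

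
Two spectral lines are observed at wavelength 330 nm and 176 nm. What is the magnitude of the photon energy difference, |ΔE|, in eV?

3.29 eV

Using E = hc/λ: E₁ = 6.020 × 10^-19 J, E₂ = 1.129 × 10^-18 J.
|ΔE| = |6.020 × 10^-19 − 1.129 × 10^-18| = 5.27 × 10^-19 J = 3.29 eV.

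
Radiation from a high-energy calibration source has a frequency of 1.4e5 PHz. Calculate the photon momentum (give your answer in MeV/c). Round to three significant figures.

Use h = 6.62607015e-34 J·s, c = 2.99792458e8 m/s, 1 eV = 1.602176634e-19 J.
Convert to SI: f = 1.4e5 PHz = 1.4e20 Hz.
For a photon p = hf/c, so p = 3.094e-22 kg·m/s.
Converting to MeV/c: p = 0.5790 MeV/c ≈ 0.579 MeV/c.

0.579 MeV/c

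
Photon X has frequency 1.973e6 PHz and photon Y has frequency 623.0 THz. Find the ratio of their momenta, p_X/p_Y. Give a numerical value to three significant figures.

3.17e6

p_X = 4.361e-21 kg·m/s (from frequency = 1.973e6 PHz, via p = hf/c).
p_Y = 1.377e-27 kg·m/s (from frequency = 623.0 THz, via p = hf/c).
Ratio = 4.361e-21 / 1.377e-27 = 3.17e6.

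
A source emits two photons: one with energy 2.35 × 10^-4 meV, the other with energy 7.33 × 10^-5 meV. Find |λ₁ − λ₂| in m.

11.6 m

Using λ = hc/E: λ₁ = 5.276 m, λ₂ = 16.91 m.
|Δλ| = |5.276 − 16.91| = 11.6 m.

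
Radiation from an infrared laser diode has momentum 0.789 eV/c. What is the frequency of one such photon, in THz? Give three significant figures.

191 THz

Take h = 6.62607015 × 10^-34 J·s, c = 2.99792458 × 10^8 m/s, 1 eV = 1.602176634 × 10^-19 J.
First convert: p = 0.789 eV/c = 4.2166 × 10^-28 kg·m/s.
For a photon f = pc/h, so f = 1.908 × 10^14 Hz.
Converting to THz: f = 190.8 THz ≈ 191 THz.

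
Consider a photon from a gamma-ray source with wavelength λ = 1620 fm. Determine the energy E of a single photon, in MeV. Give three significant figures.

(h = 6.62607015·10^-34 J·s, c = 2.99792458·10^8 m/s, 1 eV = 1.602176634·10^-19 J.)
First convert: λ = 1620 fm = 1.62·10^-12 m.
For a photon E = hc/λ, so E = 1.226·10^-13 J.
Converting to MeV: E = 0.7653 MeV ≈ 0.765 MeV.

0.765 MeV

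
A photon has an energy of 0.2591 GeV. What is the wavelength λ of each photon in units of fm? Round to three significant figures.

Convert to SI: E = 0.2591 GeV = 4.1512 × 10^-11 J.
Apply λ = hc/E: λ = 4.785 × 10^-15 m.
Converting to fm: λ = 4.785 fm ≈ 4.79 fm.

4.79 fm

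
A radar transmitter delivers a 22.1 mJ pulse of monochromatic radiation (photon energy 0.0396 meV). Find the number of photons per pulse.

3.48 × 10^21 photons

Per-photon energy: E = 6.345 × 10^-24 J (from energy = 0.0396 meV).
N = E_total / E_photon = 0.0221 J / 6.345 × 10^-24 J = 3.48 × 10^21.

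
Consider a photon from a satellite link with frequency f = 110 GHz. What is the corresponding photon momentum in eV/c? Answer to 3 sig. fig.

Use h = 6.62607015 × 10^-34 J·s, c = 2.99792458 × 10^8 m/s, 1 eV = 1.602176634 × 10^-19 J.
First convert: f = 110 GHz = 1.1 × 10^11 Hz.
The photon relation is p = hf/c, giving p = 2.431 × 10^-31 kg·m/s.
Converting to eV/c: p = 4.549 × 10^-4 eV/c ≈ 4.55 × 10^-4 eV/c.

4.55 × 10^-4 eV/c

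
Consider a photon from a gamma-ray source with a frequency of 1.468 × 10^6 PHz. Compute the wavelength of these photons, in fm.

Convert to SI: f = 1.468 × 10^6 PHz = 1.468 × 10^21 Hz.
Apply λ = c/f: λ = 2.042 × 10^-13 m.
Converting to fm: λ = 204.2 fm ≈ 204 fm.

204 fm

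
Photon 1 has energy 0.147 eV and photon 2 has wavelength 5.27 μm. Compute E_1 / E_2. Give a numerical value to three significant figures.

E_1 = 2.355e-20 J (from energy = 0.147 eV, via E given directly).
E_2 = 3.769e-20 J (from wavelength = 5.27 μm, via E = hc/λ).
Ratio = 2.355e-20 / 3.769e-20 = 0.625.

0.625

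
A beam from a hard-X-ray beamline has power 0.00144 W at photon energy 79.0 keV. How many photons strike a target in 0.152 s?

1.73 × 10^10 photons

Total energy: E_total = P·t = 0.00144 × 0.152 = 2.189 × 10^-4 J.
Per-photon energy: E = 1.266 × 10^-14 J.
N = E_total / E_photon = 1.73 × 10^10.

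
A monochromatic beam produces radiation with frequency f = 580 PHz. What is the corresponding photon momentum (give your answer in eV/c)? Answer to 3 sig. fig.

2400 eV/c

Take h = 6.62607015 × 10^-34 J·s, c = 2.99792458 × 10^8 m/s, 1 eV = 1.602176634 × 10^-19 J.
In SI units: f = 580 PHz = 5.8 × 10^17 Hz.
For a photon p = hf/c, so p = 1.282 × 10^-24 kg·m/s.
Converting to eV/c: p = 2399 eV/c ≈ 2400 eV/c.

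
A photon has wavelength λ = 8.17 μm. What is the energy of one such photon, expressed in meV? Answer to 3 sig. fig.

Use h = 6.62607015 × 10^-34 J·s, c = 2.99792458 × 10^8 m/s, 1 eV = 1.602176634 × 10^-19 J.
First convert: λ = 8.17 μm = 8.17 × 10^-6 m.
For a photon E = hc/λ, so E = 2.431 × 10^-20 J.
Converting to meV: E = 151.8 meV ≈ 152 meV.

152 meV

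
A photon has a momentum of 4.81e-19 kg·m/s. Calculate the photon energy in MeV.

Since E = pc for a photon, E = 1.442e-10 J.
Converting to MeV: E = 900.0 MeV ≈ 900 MeV.

900 MeV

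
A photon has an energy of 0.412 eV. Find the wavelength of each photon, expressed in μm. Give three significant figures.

Convert to SI: E = 0.412 eV = 6.6010e-20 J.
Apply λ = hc/E: λ = 3.009e-6 m.
Converting to μm: λ = 3.009 μm ≈ 3.01 μm.

3.01 μm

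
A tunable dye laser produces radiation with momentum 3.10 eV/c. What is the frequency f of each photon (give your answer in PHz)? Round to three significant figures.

First convert: p = 3.10 eV/c = 1.6567·10^-27 kg·m/s.
Since f = pc/h for a photon, f = 7.496·10^14 Hz.
Converting to PHz: f = 0.7496 PHz ≈ 0.750 PHz.

0.750 PHz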